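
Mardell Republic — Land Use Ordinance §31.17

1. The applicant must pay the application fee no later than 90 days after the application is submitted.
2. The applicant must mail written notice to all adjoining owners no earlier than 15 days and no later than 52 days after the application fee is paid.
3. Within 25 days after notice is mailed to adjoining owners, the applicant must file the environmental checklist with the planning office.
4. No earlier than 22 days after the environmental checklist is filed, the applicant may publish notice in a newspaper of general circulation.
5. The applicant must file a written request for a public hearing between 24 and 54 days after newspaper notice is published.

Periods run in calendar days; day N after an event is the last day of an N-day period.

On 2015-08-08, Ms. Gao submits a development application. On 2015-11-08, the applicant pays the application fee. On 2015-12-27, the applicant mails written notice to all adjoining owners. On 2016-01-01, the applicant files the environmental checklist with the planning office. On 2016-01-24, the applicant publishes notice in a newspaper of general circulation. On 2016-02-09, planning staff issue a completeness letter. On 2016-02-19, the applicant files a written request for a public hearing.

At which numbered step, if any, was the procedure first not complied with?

Step 1

Step 1: 90 days after 2015-08-08 (when the application is submitted) is 2015-11-06; not done until 2015-11-08, 2 days after the deadline.
The procedure was therefore not followed at step 1.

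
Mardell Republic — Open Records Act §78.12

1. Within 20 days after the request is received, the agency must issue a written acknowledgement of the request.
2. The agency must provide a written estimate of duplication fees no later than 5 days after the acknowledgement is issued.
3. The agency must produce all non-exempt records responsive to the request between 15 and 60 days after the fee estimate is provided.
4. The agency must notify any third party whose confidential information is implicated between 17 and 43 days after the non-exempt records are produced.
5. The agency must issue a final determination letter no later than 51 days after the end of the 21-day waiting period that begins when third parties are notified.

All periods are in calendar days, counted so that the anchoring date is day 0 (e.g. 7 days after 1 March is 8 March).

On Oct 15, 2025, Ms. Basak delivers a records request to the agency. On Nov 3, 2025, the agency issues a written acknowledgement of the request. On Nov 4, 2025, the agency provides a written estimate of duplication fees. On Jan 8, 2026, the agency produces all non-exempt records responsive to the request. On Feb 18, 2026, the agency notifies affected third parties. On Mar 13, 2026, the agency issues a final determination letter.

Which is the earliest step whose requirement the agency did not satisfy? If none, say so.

Step 3

(1) due by Oct 15, 2025 + 20 days = Nov 4, 2025; Nov 3, 2025 is within that limit.
(2) due by Nov 3, 2025 + 5 days = Nov 8, 2025; completed Nov 4, 2025, before the deadline.
(3) the permitted window runs from Nov 4, 2025 + 15 = Nov 19, 2025 to Nov 4, 2025 + 60 = Jan 3, 2026; done Jan 8, 2026 — 5 days after the window closed.
Later steps need not be reached.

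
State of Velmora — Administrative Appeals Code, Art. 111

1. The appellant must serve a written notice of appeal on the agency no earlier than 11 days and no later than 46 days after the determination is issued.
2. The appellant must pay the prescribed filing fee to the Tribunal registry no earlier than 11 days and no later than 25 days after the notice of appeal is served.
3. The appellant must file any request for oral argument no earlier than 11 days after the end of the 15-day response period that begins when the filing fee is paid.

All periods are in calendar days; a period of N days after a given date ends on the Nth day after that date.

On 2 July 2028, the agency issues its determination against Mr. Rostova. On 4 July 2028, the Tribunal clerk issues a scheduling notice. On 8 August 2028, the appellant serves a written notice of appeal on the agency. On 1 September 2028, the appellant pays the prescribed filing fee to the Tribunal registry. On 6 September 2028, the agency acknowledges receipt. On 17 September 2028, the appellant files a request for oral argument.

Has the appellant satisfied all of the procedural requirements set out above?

No

(1) the permitted window runs from 2 July 2028 + 11 = 13 July 2028 to 2 July 2028 + 46 = 17 August 2028; 8 August 2028 falls inside that range.
(2) the permitted window runs from 8 August 2028 + 11 = 19 August 2028 to 8 August 2028 + 25 = 2 September 2028; 1 September 2028 falls inside that range.
(3) permitted from 16 September 2028 + 11 days = 27 September 2028 onward; acted on 17 September 2028, 10 days prematurely.
That is the first point of non-compliance.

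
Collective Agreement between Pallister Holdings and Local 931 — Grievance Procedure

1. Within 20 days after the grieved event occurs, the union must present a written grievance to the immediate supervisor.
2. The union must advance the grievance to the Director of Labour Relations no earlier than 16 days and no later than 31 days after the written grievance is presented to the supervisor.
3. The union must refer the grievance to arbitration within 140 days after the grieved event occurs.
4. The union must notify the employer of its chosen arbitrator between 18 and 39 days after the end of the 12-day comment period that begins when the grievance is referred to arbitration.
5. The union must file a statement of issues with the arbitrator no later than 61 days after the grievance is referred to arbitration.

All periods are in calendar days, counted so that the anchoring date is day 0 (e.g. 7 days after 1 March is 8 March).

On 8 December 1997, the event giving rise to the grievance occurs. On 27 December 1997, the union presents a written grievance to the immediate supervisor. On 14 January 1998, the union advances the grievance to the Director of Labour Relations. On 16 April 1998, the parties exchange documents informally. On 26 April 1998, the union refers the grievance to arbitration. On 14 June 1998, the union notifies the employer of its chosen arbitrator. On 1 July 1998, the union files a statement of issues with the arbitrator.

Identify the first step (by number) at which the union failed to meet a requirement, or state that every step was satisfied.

Step 5

Step 1: 20 days after 8 December 1997 (when the grieved event occurs) is 28 December 1997; completed 27 December 1997, before the deadline.
Step 2: the window is 16–31 days after 27 December 1997 (when the written grievance is presented to the supervisor), so 12 January 1998 through 27 January 1998; done 14 January 1998 — within the window.
Step 3: 140 days after 8 December 1997 (when the grieved event occurs) is 27 April 1998; completed 26 April 1998, before the deadline.
Step 4: the window is 18–39 days after 8 May 1998 (end of the 12-day comment period, which began when the grievance is referred to arbitration on 26 April 1998), so 26 May 1998 through 16 June 1998; 14 June 1998 falls inside that range.
Step 5: 61 days after 26 April 1998 (when the grievance is referred to arbitration) is 26 June 1998; not done until 1 July 1998, 5 days after the deadline.
Later steps need not be reached.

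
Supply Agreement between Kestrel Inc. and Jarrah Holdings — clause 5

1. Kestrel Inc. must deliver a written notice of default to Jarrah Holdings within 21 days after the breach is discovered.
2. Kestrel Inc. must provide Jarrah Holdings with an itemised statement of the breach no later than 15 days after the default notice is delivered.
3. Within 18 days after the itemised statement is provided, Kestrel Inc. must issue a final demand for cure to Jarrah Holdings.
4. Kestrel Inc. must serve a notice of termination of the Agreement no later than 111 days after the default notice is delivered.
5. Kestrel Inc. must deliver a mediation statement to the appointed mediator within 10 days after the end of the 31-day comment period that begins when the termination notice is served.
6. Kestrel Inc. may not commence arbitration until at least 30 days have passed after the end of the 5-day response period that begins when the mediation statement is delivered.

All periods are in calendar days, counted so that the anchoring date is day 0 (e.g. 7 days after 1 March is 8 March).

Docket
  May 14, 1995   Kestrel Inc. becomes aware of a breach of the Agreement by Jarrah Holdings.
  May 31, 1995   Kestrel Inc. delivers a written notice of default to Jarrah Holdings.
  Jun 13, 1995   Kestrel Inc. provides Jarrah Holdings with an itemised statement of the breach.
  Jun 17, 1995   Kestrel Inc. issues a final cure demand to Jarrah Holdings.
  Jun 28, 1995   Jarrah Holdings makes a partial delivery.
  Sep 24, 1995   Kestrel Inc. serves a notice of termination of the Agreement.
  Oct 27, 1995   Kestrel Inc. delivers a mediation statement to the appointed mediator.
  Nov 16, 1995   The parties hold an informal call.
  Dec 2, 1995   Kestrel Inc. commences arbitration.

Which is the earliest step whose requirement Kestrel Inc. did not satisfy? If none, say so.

Step 1 — counting 21 days from May 14, 1995 (when the breach is discovered) gives a deadline of Jun 4, 1995; done May 31, 1995 — timely.
Step 2 — counting 15 days from May 31, 1995 (when the default notice is delivered) gives a deadline of Jun 15, 1995; completed Jun 13, 1995, before the deadline.
Step 3 — counting 18 days from Jun 13, 1995 (when the itemised statement is provided) gives a deadline of Jul 1, 1995; completed Jun 17, 1995, before the deadline.
Step 4 — counting 111 days from May 31, 1995 (when the default notice is delivered) gives a deadline of Sep 19, 1995; done Sep 24, 1995 — 5 days late.

Step 4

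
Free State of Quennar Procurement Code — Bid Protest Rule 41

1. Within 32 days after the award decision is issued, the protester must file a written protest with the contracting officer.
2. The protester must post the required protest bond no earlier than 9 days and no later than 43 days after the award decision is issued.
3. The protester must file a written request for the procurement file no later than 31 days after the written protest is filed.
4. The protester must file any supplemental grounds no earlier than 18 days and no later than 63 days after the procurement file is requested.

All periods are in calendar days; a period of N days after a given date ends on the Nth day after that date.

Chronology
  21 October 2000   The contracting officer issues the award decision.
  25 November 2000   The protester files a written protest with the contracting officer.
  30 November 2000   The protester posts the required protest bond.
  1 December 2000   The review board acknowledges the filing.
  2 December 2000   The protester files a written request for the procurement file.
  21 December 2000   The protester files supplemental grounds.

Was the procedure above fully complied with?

No

Step 1: 32 days after 21 October 2000 (when the award decision is issued) is 22 November 2000; 25 November 2000 misses that deadline by 3 days.
The analysis stops there.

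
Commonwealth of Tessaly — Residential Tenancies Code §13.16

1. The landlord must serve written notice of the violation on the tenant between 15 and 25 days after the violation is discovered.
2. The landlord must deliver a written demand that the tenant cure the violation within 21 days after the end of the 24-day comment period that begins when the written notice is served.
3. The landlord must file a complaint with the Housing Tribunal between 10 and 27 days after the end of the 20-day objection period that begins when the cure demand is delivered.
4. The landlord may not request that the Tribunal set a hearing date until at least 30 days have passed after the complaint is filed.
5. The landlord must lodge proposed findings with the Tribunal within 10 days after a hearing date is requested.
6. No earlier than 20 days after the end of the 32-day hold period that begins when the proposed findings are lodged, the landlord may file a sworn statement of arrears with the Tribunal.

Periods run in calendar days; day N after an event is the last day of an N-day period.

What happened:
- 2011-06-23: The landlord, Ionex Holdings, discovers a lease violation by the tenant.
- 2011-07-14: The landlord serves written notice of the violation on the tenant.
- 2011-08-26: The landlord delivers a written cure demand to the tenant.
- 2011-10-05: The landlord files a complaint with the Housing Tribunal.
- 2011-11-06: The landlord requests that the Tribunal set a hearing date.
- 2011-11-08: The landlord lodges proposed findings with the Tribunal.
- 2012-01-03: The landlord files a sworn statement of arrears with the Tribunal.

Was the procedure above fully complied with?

Step 1: the window is 15–25 days after 2011-06-23 (when the violation is discovered), so 2011-07-08 through 2011-07-18; 2011-07-14 falls inside that range.
Step 2: 21 days after 2011-08-07 (end of the 24-day comment period, which began when the written notice is served on 2011-07-14) is 2011-08-28; 2011-08-26 is within that limit.
Step 3: the window is 10–27 days after 2011-09-15 (end of the 20-day objection period, which began when the cure demand is delivered on 2011-08-26), so 2011-09-25 through 2011-10-12; done 2011-10-05 — within the window.
Step 4: the earliest permitted date is 30 days after 2011-10-05 (when the complaint is filed), i.e. 2011-11-04; done 2011-11-06, after the minimum wait.
Step 5: 10 days after 2011-11-06 (when a hearing date is requested) is 2011-11-16; 2011-11-08 is within that limit.
Step 6: the earliest permitted date is 20 days after 2011-12-10 (end of the 32-day hold period, which began when the proposed findings are lodged on 2011-11-08), i.e. 2011-12-30; done 2012-01-03, after the minimum wait.

Yes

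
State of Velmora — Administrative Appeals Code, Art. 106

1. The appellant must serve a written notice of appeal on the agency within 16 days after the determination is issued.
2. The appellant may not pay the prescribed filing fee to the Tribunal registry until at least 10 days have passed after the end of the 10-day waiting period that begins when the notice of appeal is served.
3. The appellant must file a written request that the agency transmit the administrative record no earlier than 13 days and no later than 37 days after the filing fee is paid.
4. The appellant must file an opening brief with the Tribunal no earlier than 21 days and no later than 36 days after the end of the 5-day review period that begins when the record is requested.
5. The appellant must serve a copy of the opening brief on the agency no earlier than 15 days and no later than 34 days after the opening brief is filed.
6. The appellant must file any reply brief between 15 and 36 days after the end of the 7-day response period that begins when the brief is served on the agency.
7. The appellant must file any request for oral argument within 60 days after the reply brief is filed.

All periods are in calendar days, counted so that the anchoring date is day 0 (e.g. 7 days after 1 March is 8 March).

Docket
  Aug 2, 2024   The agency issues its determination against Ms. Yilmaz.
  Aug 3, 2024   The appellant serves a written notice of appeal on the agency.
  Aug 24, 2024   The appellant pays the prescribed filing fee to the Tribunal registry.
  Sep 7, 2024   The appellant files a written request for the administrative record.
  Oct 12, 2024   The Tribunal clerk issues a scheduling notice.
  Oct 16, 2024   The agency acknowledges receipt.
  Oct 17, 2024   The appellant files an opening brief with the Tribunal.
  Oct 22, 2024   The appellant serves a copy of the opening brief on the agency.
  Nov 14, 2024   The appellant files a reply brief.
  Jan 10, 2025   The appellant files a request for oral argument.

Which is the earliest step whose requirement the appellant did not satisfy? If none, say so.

Step 5

Step 1 — counting 16 days from Aug 2, 2024 (when the determination is issued) gives a deadline of Aug 18, 2024; completed Aug 3, 2024, before the deadline.
Step 2 — must wait 10 days from Aug 13, 2024 (end of the 10-day waiting period, which began when the notice of appeal is served on Aug 3, 2024), so not before Aug 23, 2024; Aug 24, 2024 is on or after that date.
Step 3 — 13 and 37 days from Aug 24, 2024 (when the filing fee is paid) are Sep 6, 2024 and Sep 30, 2024 respectively; done Sep 7, 2024 — within the window.
Step 4 — 21 and 36 days from Sep 12, 2024 (end of the 5-day review period, which began when the record is requested on Sep 7, 2024) are Oct 3, 2024 and Oct 18, 2024 respectively; done Oct 17, 2024, which is between those dates.
Step 5 — 15 and 34 days from Oct 17, 2024 (when the opening brief is filed) are Nov 1, 2024 and Nov 20, 2024 respectively; done Oct 22, 2024 — 10 days before the window opened.
Later steps need not be reached.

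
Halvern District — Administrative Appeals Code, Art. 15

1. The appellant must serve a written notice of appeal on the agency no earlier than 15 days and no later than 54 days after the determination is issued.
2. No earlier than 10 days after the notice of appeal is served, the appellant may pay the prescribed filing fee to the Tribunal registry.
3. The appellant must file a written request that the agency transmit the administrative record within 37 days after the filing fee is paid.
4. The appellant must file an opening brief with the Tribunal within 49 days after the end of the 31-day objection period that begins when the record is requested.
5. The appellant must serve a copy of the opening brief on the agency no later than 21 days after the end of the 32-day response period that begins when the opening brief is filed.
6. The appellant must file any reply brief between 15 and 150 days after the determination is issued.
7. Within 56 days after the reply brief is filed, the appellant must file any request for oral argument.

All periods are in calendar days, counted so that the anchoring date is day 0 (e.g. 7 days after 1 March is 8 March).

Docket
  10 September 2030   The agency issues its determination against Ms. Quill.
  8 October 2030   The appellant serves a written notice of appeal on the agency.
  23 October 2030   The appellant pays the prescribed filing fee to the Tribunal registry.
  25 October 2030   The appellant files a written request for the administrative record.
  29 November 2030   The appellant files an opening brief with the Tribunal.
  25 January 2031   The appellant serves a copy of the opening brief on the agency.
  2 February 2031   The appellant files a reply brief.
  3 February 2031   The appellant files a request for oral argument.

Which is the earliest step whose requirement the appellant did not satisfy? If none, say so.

Step 5

(1) the permitted window runs from 10 September 2030 + 15 = 25 September 2030 to 10 September 2030 + 54 = 3 November 2030; done 8 October 2030, which is between those dates.
(2) permitted from 8 October 2030 + 10 days = 18 October 2030 onward; done 23 October 2030, after the minimum wait.
(3) due by 23 October 2030 + 37 days = 29 November 2030; done 25 October 2030 — timely.
(4) due by 25 November 2030 + 49 days = 13 January 2031; completed 29 November 2030, before the deadline.
(5) due by 31 December 2030 + 21 days = 21 January 2031; 25 January 2031 misses that deadline by 4 days.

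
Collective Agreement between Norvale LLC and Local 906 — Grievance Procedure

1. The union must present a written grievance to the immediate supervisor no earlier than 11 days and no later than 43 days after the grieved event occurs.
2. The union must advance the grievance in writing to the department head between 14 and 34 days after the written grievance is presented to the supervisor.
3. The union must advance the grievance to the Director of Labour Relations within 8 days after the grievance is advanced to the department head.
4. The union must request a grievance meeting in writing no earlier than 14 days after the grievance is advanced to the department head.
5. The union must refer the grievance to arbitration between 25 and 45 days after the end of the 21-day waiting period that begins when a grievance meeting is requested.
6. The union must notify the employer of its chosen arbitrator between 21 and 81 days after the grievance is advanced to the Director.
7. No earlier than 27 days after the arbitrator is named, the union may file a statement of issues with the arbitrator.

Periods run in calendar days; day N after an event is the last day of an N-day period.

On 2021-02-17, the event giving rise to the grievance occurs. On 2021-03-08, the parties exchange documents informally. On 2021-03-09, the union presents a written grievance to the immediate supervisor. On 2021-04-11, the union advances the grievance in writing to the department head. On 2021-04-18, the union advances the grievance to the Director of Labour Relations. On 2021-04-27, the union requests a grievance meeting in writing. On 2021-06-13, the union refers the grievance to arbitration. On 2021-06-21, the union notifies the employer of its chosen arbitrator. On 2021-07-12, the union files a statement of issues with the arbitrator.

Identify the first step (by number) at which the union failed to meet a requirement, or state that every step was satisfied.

(1) the permitted window runs from 2021-02-17 + 11 = 2021-02-28 to 2021-02-17 + 43 = 2021-04-01; done 2021-03-09, which is between those dates.
(2) the permitted window runs from 2021-03-09 + 14 = 2021-03-23 to 2021-03-09 + 34 = 2021-04-12; 2021-04-11 falls inside that range.
(3) due by 2021-04-11 + 8 days = 2021-04-19; completed 2021-04-18, before the deadline.
(4) permitted from 2021-04-11 + 14 days = 2021-04-25 onward; done 2021-04-27 — permitted.
(5) the permitted window runs from 2021-05-18 + 25 = 2021-06-12 to 2021-05-18 + 45 = 2021-07-02; done 2021-06-13, which is between those dates.
(6) the permitted window runs from 2021-04-18 + 21 = 2021-05-09 to 2021-04-18 + 81 = 2021-07-08; 2021-06-21 falls inside that range.
(7) permitted from 2021-06-21 + 27 days = 2021-07-18 onward; done 2021-07-12 — 6 days too early.
The procedure was therefore not followed at step 7.

Step 7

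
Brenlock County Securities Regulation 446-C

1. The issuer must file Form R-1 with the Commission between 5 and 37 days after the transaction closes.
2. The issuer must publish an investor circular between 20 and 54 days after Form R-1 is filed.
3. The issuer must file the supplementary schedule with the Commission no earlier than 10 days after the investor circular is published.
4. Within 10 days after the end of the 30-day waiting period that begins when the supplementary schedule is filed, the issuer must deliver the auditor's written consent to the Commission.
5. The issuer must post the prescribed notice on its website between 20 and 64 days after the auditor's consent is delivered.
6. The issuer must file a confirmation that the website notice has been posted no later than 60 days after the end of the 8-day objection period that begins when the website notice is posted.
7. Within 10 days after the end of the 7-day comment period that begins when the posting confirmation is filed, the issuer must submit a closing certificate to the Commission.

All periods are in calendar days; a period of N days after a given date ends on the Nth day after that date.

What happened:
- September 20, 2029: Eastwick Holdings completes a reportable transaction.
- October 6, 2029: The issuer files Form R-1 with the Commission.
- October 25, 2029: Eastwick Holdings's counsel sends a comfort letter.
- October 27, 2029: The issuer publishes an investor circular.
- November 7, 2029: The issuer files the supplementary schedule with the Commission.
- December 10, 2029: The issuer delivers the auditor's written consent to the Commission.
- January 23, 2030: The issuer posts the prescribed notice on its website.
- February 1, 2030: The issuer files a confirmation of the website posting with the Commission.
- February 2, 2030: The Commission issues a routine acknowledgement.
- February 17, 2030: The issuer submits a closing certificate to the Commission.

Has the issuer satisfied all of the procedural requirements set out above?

Step 1: the window is 5–37 days after September 20, 2029 (when the transaction closes), so September 25, 2029 through October 27, 2029; October 6, 2029 falls inside that range.
Step 2: the window is 20–54 days after October 6, 2029 (when Form R-1 is filed), so October 26, 2029 through November 29, 2029; October 27, 2029 falls inside that range.
Step 3: the earliest permitted date is 10 days after October 27, 2029 (when the investor circular is published), i.e. November 6, 2029; done November 7, 2029 — permitted.
Step 4: 10 days after December 7, 2029 (end of the 30-day waiting period, which began when the supplementary schedule is filed on November 7, 2029) is December 17, 2029; December 10, 2029 is within that limit.
Step 5: the window is 20–64 days after December 10, 2029 (when the auditor's consent is delivered), so December 30, 2029 through February 12, 2030; done January 23, 2030 — within the window.
Step 6: 60 days after January 31, 2030 (end of the 8-day objection period, which began when the website notice is posted on January 23, 2030) is April 1, 2030; completed February 1, 2030, before the deadline.
Step 7: 10 days after February 8, 2030 (end of the 7-day comment period, which began when the posting confirmation is filed on February 1, 2030) is February 18, 2030; February 17, 2030 is within that limit.

Yes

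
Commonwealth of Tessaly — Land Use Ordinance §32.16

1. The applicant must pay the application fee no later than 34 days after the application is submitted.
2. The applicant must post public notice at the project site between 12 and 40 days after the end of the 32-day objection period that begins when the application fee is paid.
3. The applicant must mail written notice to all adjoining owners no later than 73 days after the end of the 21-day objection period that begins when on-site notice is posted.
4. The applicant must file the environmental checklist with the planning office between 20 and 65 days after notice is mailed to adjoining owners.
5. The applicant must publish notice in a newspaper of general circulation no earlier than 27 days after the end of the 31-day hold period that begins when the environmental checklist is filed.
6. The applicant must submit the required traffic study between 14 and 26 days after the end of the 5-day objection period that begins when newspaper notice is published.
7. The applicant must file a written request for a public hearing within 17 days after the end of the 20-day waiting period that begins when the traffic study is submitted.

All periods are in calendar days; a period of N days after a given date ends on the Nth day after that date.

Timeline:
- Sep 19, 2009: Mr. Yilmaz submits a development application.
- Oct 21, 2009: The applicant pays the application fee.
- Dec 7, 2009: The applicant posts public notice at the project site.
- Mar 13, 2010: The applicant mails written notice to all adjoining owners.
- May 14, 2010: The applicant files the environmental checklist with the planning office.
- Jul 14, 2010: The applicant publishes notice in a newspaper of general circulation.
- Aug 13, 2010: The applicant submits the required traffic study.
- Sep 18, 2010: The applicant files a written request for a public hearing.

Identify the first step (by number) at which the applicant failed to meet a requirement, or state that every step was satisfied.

Step 1: 34 days after Sep 19, 2009 (when the application is submitted) is Oct 23, 2009; Oct 21, 2009 is within that limit.
Step 2: the window is 12–40 days after Nov 22, 2009 (end of the 32-day objection period, which began when the application fee is paid on Oct 21, 2009), so Dec 4, 2009 through Jan 1, 2010; done Dec 7, 2009, which is between those dates.
Step 3: 73 days after Dec 28, 2009 (end of the 21-day objection period, which began when on-site notice is posted on Dec 7, 2009) is Mar 11, 2010; done Mar 13, 2010 — 2 days late.
The analysis stops there.

Step 3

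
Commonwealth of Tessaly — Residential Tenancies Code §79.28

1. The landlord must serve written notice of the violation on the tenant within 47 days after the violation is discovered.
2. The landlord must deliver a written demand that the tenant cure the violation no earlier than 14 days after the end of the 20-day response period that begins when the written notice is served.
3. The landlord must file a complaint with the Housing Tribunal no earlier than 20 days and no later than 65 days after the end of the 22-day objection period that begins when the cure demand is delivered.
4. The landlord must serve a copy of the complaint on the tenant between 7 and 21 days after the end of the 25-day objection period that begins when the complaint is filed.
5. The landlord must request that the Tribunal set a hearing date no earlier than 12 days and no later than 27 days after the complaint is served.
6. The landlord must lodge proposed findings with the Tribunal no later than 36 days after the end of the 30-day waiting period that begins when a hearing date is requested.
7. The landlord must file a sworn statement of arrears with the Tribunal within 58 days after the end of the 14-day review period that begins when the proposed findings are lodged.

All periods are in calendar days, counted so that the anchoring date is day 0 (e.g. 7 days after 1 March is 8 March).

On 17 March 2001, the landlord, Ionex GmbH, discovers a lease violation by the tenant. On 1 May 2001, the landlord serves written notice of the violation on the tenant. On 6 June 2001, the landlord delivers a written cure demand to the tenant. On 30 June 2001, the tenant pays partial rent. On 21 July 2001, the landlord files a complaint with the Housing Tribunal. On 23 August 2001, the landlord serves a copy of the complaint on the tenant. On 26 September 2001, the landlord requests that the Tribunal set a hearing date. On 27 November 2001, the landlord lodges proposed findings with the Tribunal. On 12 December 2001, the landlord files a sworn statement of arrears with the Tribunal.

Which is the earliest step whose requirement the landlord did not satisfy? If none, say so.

Step 1 — counting 47 days from 17 March 2001 (when the violation is discovered) gives a deadline of 3 May 2001; done 1 May 2001 — timely.
Step 2 — must wait 14 days from 21 May 2001 (end of the 20-day response period, which began when the written notice is served on 1 May 2001), so not before 4 June 2001; done 6 June 2001 — permitted.
Step 3 — 20 and 65 days from 28 June 2001 (end of the 22-day objection period, which began when the cure demand is delivered on 6 June 2001) are 18 July 2001 and 1 September 2001 respectively; done 21 July 2001 — within the window.
Step 4 — 7 and 21 days from 15 August 2001 (end of the 25-day objection period, which began when the complaint is filed on 21 July 2001) are 22 August 2001 and 5 September 2001 respectively; done 23 August 2001 — within the window.
Step 5 — 12 and 27 days from 23 August 2001 (when the complaint is served) are 4 September 2001 and 19 September 2001 respectively; done 26 September 2001 — 7 days after the window closed.

Step 5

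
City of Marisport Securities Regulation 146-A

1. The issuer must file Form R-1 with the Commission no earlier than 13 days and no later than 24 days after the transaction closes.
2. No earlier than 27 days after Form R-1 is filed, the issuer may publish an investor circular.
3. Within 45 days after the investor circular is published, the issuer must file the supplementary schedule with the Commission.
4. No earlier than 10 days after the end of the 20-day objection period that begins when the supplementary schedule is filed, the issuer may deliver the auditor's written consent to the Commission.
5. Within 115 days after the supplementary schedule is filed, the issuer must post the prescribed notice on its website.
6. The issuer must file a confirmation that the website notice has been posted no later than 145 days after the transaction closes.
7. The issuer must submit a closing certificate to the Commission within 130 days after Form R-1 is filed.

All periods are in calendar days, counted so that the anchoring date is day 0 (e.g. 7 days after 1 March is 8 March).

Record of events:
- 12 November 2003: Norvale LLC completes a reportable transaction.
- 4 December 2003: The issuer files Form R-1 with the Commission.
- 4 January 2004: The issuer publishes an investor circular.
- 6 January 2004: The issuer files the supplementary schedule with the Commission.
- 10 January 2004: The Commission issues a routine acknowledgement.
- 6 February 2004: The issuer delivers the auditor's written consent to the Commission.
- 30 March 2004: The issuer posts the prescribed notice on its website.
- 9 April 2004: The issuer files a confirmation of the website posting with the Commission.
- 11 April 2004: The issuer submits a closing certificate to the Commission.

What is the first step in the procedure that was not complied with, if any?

Step 1 — 13 and 24 days from 12 November 2003 (when the transaction closes) are 25 November 2003 and 6 December 2003 respectively; done 4 December 2003, which is between those dates.
Step 2 — must wait 27 days from 4 December 2003 (when Form R-1 is filed), so not before 31 December 2003; done 4 January 2004 — permitted.
Step 3 — counting 45 days from 4 January 2004 (when the investor circular is published) gives a deadline of 18 February 2004; done 6 January 2004 — timely.
Step 4 — must wait 10 days from 26 January 2004 (end of the 20-day objection period, which began when the supplementary schedule is filed on 6 January 2004), so not before 5 February 2004; 6 February 2004 is on or after that date.
Step 5 — counting 115 days from 6 January 2004 (when the supplementary schedule is filed) gives a deadline of 30 April 2004; completed 30 March 2004, before the deadline.
Step 6 — counting 145 days from 12 November 2003 (when the transaction closes) gives a deadline of 5 April 2004; not done until 9 April 2004, 4 days after the deadline.
The procedure was therefore not followed at step 6.

Step 6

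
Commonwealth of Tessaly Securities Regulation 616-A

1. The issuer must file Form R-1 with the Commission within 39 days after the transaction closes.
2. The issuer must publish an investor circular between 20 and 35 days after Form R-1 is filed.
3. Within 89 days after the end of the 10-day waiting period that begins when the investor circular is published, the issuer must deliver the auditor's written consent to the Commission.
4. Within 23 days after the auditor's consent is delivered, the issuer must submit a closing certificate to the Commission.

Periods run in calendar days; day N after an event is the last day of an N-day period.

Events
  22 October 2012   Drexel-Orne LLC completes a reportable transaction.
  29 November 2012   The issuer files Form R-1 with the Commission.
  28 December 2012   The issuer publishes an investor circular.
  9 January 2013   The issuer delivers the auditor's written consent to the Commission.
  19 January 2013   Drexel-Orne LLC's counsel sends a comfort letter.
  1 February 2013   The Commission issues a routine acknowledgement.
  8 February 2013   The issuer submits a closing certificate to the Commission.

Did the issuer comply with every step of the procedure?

(1) due by 22 October 2012 + 39 days = 30 November 2012; 29 November 2012 is within that limit.
(2) the permitted window runs from 29 November 2012 + 20 = 19 December 2012 to 29 November 2012 + 35 = 3 January 2013; 28 December 2012 falls inside that range.
(3) due by 7 January 2013 + 89 days = 6 April 2013; 9 January 2013 is within that limit.
(4) due by 9 January 2013 + 23 days = 1 February 2013; done 8 February 2013 — 7 days late.

No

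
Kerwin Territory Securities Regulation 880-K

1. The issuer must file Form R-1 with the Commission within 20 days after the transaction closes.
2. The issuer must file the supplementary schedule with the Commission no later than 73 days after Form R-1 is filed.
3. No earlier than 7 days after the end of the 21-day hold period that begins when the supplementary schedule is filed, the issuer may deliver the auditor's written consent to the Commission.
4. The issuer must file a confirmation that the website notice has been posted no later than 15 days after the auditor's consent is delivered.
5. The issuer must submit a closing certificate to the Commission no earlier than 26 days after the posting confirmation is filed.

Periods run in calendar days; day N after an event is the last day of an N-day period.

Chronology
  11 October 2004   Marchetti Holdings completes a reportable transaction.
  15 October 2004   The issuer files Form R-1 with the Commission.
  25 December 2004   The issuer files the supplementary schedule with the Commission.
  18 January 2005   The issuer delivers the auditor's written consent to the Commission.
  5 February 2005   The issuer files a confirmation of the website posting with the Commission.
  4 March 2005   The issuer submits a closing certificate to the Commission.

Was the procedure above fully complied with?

No

(1) due by 11 October 2004 + 20 days = 31 October 2004; 15 October 2004 is within that limit.
(2) due by 15 October 2004 + 73 days = 27 December 2004; completed 25 December 2004, before the deadline.
(3) permitted from 15 January 2005 + 7 days = 22 January 2005 onward; acted on 18 January 2005, 4 days prematurely.
Later steps need not be reached.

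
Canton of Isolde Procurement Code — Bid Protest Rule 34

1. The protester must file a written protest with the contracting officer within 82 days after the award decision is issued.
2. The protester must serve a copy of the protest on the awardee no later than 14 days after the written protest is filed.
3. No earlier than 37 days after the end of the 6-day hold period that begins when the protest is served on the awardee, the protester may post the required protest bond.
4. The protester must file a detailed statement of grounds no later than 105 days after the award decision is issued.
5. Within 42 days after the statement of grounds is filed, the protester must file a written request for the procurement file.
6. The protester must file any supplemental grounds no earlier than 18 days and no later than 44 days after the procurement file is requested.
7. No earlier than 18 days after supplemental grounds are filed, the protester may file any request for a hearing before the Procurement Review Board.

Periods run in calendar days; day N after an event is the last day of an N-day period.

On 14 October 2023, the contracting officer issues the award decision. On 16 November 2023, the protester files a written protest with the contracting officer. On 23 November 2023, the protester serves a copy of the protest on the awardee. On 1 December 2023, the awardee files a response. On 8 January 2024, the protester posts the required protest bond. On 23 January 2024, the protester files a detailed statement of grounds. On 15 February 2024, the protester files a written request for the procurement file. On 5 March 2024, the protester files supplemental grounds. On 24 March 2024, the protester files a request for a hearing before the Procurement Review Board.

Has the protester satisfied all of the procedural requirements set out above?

Yes

(1) due by 14 October 2023 + 82 days = 4 January 2024; 16 November 2023 is within that limit.
(2) due by 16 November 2023 + 14 days = 30 November 2023; done 23 November 2023 — timely.
(3) permitted from 29 November 2023 + 37 days = 5 January 2024 onward; 8 January 2024 is on or after that date.
(4) due by 14 October 2023 + 105 days = 27 January 2024; 23 January 2024 is within that limit.
(5) due by 23 January 2024 + 42 days = 5 March 2024; 15 February 2024 is within that limit.
(6) the permitted window runs from 15 February 2024 + 18 = 4 March 2024 to 15 February 2024 + 44 = 30 March 2024; done 5 March 2024 — within the window.
(7) permitted from 5 March 2024 + 18 days = 23 March 2024 onward; done 24 March 2024, after the minimum wait.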